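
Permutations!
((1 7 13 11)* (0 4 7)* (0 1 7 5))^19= ((0 4 5)(7 13 11))^19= (0 4 5)(7 13 11)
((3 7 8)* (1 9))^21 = (1 9)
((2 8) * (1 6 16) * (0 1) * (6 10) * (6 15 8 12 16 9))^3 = (0 15 12 1 8 16 10 2)(6 9)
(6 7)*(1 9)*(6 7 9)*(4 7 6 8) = (1 8 4 7 6 9) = [0, 8, 2, 3, 7, 5, 9, 6, 4, 1]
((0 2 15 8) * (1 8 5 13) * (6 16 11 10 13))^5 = (0 16 8 6 1 5 13 15 10 2 11)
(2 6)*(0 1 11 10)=[1, 11, 6, 3, 4, 5, 2, 7, 8, 9, 0, 10]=(0 1 11 10)(2 6)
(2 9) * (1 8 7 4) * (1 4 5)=(1 8 7 5)(2 9)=[0, 8, 9, 3, 4, 1, 6, 5, 7, 2]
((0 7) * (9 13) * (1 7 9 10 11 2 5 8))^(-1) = (0 7 1 8 5 2 11 10 13 9)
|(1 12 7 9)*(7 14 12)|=|(1 7 9)(12 14)|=6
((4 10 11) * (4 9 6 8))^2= ((4 10 11 9 6 8))^2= (4 11 6)(8 10 9)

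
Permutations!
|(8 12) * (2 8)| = 3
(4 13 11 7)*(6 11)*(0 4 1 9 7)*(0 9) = (0 4 13 6 11 9 7 1) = [4, 0, 2, 3, 13, 5, 11, 1, 8, 7, 10, 9, 12, 6]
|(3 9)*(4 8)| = 2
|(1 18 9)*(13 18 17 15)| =6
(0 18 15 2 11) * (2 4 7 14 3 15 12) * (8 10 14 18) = (0 8 10 14 3 15 4 7 18 12 2 11) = [8, 1, 11, 15, 7, 5, 6, 18, 10, 9, 14, 0, 2, 13, 3, 4, 16, 17, 12]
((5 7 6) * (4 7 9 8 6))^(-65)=(4 7)(5 6 8 9)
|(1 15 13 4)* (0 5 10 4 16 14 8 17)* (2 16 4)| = |(0 5 10 2 16 14 8 17)(1 15 13 4)| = 8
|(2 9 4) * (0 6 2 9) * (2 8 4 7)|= 7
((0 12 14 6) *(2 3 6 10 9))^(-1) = ((0 12 14 10 9 2 3 6))^(-1) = (0 6 3 2 9 10 14 12)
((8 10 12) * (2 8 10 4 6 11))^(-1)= (2 11 6 4 8)(10 12)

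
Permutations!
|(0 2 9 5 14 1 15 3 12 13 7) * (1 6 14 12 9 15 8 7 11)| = 12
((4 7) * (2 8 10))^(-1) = ((2 8 10)(4 7))^(-1) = (2 10 8)(4 7)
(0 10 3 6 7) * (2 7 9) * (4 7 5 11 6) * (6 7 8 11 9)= (0 10 3 4 8 11 7)(2 5 9)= [10, 1, 5, 4, 8, 9, 6, 0, 11, 2, 3, 7]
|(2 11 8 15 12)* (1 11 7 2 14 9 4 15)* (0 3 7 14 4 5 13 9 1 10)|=9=|(0 3 7 2 14 1 11 8 10)(4 15 12)(5 13 9)|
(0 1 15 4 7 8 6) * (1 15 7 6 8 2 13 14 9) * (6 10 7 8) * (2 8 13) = (0 15 4 10 7 8 6)(1 13 14 9) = [15, 13, 2, 3, 10, 5, 0, 8, 6, 1, 7, 11, 12, 14, 9, 4]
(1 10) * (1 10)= (10)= [0, 1, 2, 3, 4, 5, 6, 7, 8, 9, 10]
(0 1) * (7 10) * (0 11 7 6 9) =(0 1 11 7 10 6 9) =[1, 11, 2, 3, 4, 5, 9, 10, 8, 0, 6, 7]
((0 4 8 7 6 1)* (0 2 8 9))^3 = ((0 4 9)(1 2 8 7 6))^3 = (9)(1 7 2 6 8)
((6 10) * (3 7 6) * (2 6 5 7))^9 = (2 6 10 3)(5 7)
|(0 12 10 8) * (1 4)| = |(0 12 10 8)(1 4)| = 4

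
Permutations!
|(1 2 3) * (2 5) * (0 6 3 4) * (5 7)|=8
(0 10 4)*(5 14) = (0 10 4)(5 14) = [10, 1, 2, 3, 0, 14, 6, 7, 8, 9, 4, 11, 12, 13, 5]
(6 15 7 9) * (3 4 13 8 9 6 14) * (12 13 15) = (3 4 15 7 6 12 13 8 9 14) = [0, 1, 2, 4, 15, 5, 12, 6, 9, 14, 10, 11, 13, 8, 3, 7]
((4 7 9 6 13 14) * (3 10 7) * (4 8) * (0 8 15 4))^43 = ((0 8)(3 10 7 9 6 13 14 15 4))^43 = (0 8)(3 15 13 9 10 4 14 6 7)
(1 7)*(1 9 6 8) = (1 7 9 6 8) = [0, 7, 2, 3, 4, 5, 8, 9, 1, 6]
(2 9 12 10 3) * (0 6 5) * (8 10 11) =(0 6 5)(2 9 12 11 8 10 3) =[6, 1, 9, 2, 4, 0, 5, 7, 10, 12, 3, 8, 11]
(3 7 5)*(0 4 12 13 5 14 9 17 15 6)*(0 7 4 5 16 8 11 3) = (0 5)(3 4 12 13 16 8 11)(6 7 14 9 17 15) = [5, 1, 2, 4, 12, 0, 7, 14, 11, 17, 10, 3, 13, 16, 9, 6, 8, 15]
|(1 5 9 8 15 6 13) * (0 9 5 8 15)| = 7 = |(0 9 15 6 13 1 8)|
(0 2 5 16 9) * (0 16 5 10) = (0 2 10)(9 16) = [2, 1, 10, 3, 4, 5, 6, 7, 8, 16, 0, 11, 12, 13, 14, 15, 9]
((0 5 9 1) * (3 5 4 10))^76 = (0 1 9 5 3 10 4)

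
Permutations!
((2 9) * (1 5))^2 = (9)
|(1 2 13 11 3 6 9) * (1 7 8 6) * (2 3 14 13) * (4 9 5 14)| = 18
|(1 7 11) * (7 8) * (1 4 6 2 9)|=8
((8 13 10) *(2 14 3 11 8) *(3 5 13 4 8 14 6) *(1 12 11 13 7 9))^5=(1 7 14 12 9 5 11)(4 8)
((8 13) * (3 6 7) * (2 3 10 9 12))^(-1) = (2 12 9 10 7 6 3)(8 13) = ((2 3 6 7 10 9 12)(8 13))^(-1)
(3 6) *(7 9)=(3 6)(7 9)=[0, 1, 2, 6, 4, 5, 3, 9, 8, 7]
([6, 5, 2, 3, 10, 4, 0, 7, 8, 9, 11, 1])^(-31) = [6, 11, 2, 3, 5, 1, 0, 7, 8, 9, 4, 10]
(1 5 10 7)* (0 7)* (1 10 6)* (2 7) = (0 2 7 10)(1 5 6) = [2, 5, 7, 3, 4, 6, 1, 10, 8, 9, 0]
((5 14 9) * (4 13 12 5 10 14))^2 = ((4 13 12 5)(9 10 14))^2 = (4 12)(5 13)(9 14 10)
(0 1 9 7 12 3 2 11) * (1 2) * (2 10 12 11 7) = (0 10 12 3 1 9 2 7 11) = [10, 9, 7, 1, 4, 5, 6, 11, 8, 2, 12, 0, 3]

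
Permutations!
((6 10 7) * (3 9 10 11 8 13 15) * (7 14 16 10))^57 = (16)(3 9 7 6 11 8 13 15)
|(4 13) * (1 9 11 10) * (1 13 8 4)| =10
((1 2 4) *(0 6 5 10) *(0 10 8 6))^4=((10)(1 2 4)(5 8 6))^4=(10)(1 2 4)(5 8 6)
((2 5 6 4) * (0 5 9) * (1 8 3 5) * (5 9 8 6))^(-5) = ((0 1 6 4 2 8 3 9))^(-5) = (0 4 3 1 2 9 6 8)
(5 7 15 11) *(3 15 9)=(3 15 11 5 7 9)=[0, 1, 2, 15, 4, 7, 6, 9, 8, 3, 10, 5, 12, 13, 14, 11]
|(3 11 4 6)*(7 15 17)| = |(3 11 4 6)(7 15 17)| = 12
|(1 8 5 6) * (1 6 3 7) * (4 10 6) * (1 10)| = |(1 8 5 3 7 10 6 4)| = 8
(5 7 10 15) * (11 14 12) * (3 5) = (3 5 7 10 15)(11 14 12) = [0, 1, 2, 5, 4, 7, 6, 10, 8, 9, 15, 14, 11, 13, 12, 3]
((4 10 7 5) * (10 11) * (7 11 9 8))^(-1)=(4 5 7 8 9)(10 11)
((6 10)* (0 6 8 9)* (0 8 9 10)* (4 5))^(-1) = ((0 6)(4 5)(8 10 9))^(-1) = (0 6)(4 5)(8 9 10)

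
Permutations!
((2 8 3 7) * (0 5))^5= (0 5)(2 8 3 7)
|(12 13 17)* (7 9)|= 6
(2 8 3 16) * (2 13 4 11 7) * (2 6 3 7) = [0, 1, 8, 16, 11, 5, 3, 6, 7, 9, 10, 2, 12, 4, 14, 15, 13] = (2 8 7 6 3 16 13 4 11)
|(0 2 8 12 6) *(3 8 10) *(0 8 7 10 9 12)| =|(0 2 9 12 6 8)(3 7 10)| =6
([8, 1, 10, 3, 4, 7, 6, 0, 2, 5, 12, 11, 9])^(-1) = [7, 1, 8, 3, 4, 9, 6, 5, 0, 12, 2, 11, 10]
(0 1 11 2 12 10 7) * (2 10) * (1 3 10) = [3, 11, 12, 10, 4, 5, 6, 0, 8, 9, 7, 1, 2] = (0 3 10 7)(1 11)(2 12)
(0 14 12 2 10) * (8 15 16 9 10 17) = (0 14 12 2 17 8 15 16 9 10) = [14, 1, 17, 3, 4, 5, 6, 7, 15, 10, 0, 11, 2, 13, 12, 16, 9, 8]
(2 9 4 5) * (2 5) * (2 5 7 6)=[0, 1, 9, 3, 5, 7, 2, 6, 8, 4]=(2 9 4 5 7 6)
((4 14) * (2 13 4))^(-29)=((2 13 4 14))^(-29)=(2 14 4 13)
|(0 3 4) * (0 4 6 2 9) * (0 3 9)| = |(0 9 3 6 2)| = 5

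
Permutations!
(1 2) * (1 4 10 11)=(1 2 4 10 11)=[0, 2, 4, 3, 10, 5, 6, 7, 8, 9, 11, 1]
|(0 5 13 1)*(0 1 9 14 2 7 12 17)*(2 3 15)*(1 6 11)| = 33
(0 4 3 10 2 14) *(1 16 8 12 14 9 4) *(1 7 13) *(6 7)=[6, 16, 9, 10, 3, 5, 7, 13, 12, 4, 2, 11, 14, 1, 0, 15, 8]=(0 6 7 13 1 16 8 12 14)(2 9 4 3 10)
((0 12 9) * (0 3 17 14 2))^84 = (17)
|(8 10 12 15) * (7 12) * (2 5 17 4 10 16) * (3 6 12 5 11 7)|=13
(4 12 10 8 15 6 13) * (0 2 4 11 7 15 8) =(0 2 4 12 10)(6 13 11 7 15) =[2, 1, 4, 3, 12, 5, 13, 15, 8, 9, 0, 7, 10, 11, 14, 6]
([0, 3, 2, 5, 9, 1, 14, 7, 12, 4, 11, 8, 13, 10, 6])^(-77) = [0, 3, 2, 5, 9, 1, 14, 7, 10, 4, 12, 13, 11, 8, 6]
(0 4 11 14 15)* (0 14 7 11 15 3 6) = [4, 1, 2, 6, 15, 5, 0, 11, 8, 9, 10, 7, 12, 13, 3, 14] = (0 4 15 14 3 6)(7 11)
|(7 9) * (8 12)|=|(7 9)(8 12)|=2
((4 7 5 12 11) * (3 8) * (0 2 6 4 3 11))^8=(0 2 6 4 7 5 12)(3 11 8)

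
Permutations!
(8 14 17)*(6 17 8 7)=(6 17 7)(8 14)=[0, 1, 2, 3, 4, 5, 17, 6, 14, 9, 10, 11, 12, 13, 8, 15, 16, 7]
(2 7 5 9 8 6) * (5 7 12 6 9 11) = (2 12 6)(5 11)(8 9) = [0, 1, 12, 3, 4, 11, 2, 7, 9, 8, 10, 5, 6]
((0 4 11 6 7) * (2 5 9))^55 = (11)(2 5 9)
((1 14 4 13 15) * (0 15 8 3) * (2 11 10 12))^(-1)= (0 3 8 13 4 14 1 15)(2 12 10 11)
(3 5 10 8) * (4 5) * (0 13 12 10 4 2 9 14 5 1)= [13, 0, 9, 2, 1, 4, 6, 7, 3, 14, 8, 11, 10, 12, 5]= (0 13 12 10 8 3 2 9 14 5 4 1)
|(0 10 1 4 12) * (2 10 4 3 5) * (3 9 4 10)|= 6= |(0 10 1 9 4 12)(2 3 5)|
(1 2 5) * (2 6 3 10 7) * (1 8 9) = [0, 6, 5, 10, 4, 8, 3, 2, 9, 1, 7] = (1 6 3 10 7 2 5 8 9)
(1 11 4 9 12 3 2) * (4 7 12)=(1 11 7 12 3 2)(4 9)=[0, 11, 1, 2, 9, 5, 6, 12, 8, 4, 10, 7, 3]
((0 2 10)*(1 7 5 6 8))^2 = (0 10 2)(1 5 8 7 6)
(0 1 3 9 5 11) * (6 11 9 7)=(0 1 3 7 6 11)(5 9)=[1, 3, 2, 7, 4, 9, 11, 6, 8, 5, 10, 0]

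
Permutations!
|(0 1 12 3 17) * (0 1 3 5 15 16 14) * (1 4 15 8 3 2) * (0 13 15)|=36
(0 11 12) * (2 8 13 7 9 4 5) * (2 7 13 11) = [2, 1, 8, 3, 5, 7, 6, 9, 11, 4, 10, 12, 0, 13] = (13)(0 2 8 11 12)(4 5 7 9)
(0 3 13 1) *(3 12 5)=[12, 0, 2, 13, 4, 3, 6, 7, 8, 9, 10, 11, 5, 1]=(0 12 5 3 13 1)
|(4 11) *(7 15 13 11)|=5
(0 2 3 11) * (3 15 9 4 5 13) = [2, 1, 15, 11, 5, 13, 6, 7, 8, 4, 10, 0, 12, 3, 14, 9] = (0 2 15 9 4 5 13 3 11)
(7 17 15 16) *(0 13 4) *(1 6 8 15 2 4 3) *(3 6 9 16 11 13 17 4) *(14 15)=[17, 9, 3, 1, 0, 5, 8, 4, 14, 16, 10, 13, 12, 6, 15, 11, 7, 2]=(0 17 2 3 1 9 16 7 4)(6 8 14 15 11 13)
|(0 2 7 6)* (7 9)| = |(0 2 9 7 6)| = 5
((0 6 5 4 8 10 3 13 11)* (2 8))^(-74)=(0 10 5 13 2)(3 4 11 8 6)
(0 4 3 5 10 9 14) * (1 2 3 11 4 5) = (0 5 10 9 14)(1 2 3)(4 11) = [5, 2, 3, 1, 11, 10, 6, 7, 8, 14, 9, 4, 12, 13, 0]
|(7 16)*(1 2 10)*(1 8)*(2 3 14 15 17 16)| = 10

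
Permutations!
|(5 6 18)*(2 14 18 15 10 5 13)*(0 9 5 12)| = 28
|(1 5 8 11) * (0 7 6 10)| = |(0 7 6 10)(1 5 8 11)| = 4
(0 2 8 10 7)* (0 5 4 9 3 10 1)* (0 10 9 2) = (1 10 7 5 4 2 8)(3 9) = [0, 10, 8, 9, 2, 4, 6, 5, 1, 3, 7]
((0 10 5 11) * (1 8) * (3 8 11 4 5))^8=((0 10 3 8 1 11)(4 5))^8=(0 3 1)(8 11 10)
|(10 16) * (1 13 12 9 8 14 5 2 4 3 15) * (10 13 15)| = |(1 15)(2 4 3 10 16 13 12 9 8 14 5)| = 22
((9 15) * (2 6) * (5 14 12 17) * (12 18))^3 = (2 6)(5 12 14 17 18)(9 15)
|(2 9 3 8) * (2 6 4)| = 6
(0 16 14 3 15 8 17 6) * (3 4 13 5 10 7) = (0 16 14 4 13 5 10 7 3 15 8 17 6) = [16, 1, 2, 15, 13, 10, 0, 3, 17, 9, 7, 11, 12, 5, 4, 8, 14, 6]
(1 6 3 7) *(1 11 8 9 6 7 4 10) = [0, 7, 2, 4, 10, 5, 3, 11, 9, 6, 1, 8] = (1 7 11 8 9 6 3 4 10)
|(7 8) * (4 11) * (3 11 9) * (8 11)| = |(3 8 7 11 4 9)| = 6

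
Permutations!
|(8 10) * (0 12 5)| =|(0 12 5)(8 10)| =6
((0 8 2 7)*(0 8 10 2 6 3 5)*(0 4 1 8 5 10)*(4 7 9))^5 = ((1 8 6 3 10 2 9 4)(5 7))^5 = (1 2 6 4 10 8 9 3)(5 7)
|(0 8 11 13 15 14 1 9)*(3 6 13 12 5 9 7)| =|(0 8 11 12 5 9)(1 7 3 6 13 15 14)| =42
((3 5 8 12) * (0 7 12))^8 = (0 12 5)(3 8 7)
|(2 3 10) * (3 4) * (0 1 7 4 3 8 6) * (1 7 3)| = 20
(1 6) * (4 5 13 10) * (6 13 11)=(1 13 10 4 5 11 6)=[0, 13, 2, 3, 5, 11, 1, 7, 8, 9, 4, 6, 12, 10]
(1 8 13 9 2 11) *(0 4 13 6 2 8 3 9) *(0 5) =(0 4 13 5)(1 3 9 8 6 2 11) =[4, 3, 11, 9, 13, 0, 2, 7, 6, 8, 10, 1, 12, 5]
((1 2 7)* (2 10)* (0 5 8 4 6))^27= (0 8 6 5 4)(1 7 2 10)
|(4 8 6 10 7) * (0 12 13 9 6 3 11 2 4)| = |(0 12 13 9 6 10 7)(2 4 8 3 11)| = 35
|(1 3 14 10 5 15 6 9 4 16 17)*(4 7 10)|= |(1 3 14 4 16 17)(5 15 6 9 7 10)|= 6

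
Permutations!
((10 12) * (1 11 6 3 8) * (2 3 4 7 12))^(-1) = (1 8 3 2 10 12 7 4 6 11) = ((1 11 6 4 7 12 10 2 3 8))^(-1)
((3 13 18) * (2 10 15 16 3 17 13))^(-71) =((2 10 15 16 3)(13 18 17))^(-71) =(2 3 16 15 10)(13 18 17)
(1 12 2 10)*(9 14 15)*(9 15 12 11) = [0, 11, 10, 3, 4, 5, 6, 7, 8, 14, 1, 9, 2, 13, 12, 15] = (15)(1 11 9 14 12 2 10)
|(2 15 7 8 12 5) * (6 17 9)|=6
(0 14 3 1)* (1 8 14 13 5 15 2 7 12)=[13, 0, 7, 8, 4, 15, 6, 12, 14, 9, 10, 11, 1, 5, 3, 2]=(0 13 5 15 2 7 12 1)(3 8 14)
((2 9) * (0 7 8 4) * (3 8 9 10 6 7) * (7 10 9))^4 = (10)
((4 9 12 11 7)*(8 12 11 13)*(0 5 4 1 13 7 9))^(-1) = (0 4 5)(1 7 12 8 13)(9 11)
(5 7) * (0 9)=(0 9)(5 7)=[9, 1, 2, 3, 4, 7, 6, 5, 8, 0]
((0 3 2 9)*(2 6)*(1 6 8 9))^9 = (0 3 8 9)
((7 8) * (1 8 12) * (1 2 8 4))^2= ((1 4)(2 8 7 12))^2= (2 7)(8 12)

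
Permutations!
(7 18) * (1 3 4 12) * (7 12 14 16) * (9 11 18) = (1 3 4 14 16 7 9 11 18 12) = [0, 3, 2, 4, 14, 5, 6, 9, 8, 11, 10, 18, 1, 13, 16, 15, 7, 17, 12]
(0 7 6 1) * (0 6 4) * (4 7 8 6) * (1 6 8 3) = (8)(0 3 1 4) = [3, 4, 2, 1, 0, 5, 6, 7, 8]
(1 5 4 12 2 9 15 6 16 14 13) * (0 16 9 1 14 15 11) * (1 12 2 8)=(0 16 15 6 9 11)(1 5 4 2 12 8)(13 14)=[16, 5, 12, 3, 2, 4, 9, 7, 1, 11, 10, 0, 8, 14, 13, 6, 15]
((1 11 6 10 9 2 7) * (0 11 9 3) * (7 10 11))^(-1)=(0 3 10 2 9 1 7)(6 11)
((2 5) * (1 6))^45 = ((1 6)(2 5))^45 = (1 6)(2 5)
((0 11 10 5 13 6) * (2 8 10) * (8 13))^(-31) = (0 6 13 2 11)(5 10 8)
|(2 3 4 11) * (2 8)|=5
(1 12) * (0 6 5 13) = (0 6 5 13)(1 12) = [6, 12, 2, 3, 4, 13, 5, 7, 8, 9, 10, 11, 1, 0]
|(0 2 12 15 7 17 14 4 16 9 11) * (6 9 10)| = |(0 2 12 15 7 17 14 4 16 10 6 9 11)| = 13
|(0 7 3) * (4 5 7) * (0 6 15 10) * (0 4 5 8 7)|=|(0 5)(3 6 15 10 4 8 7)|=14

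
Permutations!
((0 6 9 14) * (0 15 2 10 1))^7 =(0 1 10 2 15 14 9 6)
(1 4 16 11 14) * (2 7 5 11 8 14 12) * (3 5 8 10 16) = [0, 4, 7, 5, 3, 11, 6, 8, 14, 9, 16, 12, 2, 13, 1, 15, 10] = (1 4 3 5 11 12 2 7 8 14)(10 16)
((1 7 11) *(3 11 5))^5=(11)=((1 7 5 3 11))^5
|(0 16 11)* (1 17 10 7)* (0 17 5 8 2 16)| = 9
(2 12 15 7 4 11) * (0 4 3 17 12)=(0 4 11 2)(3 17 12 15 7)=[4, 1, 0, 17, 11, 5, 6, 3, 8, 9, 10, 2, 15, 13, 14, 7, 16, 12]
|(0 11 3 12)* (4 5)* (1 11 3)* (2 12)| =|(0 3 2 12)(1 11)(4 5)| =4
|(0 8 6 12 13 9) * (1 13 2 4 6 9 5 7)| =|(0 8 9)(1 13 5 7)(2 4 6 12)| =12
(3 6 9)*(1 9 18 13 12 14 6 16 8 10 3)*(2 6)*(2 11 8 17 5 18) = (1 9)(2 6)(3 16 17 5 18 13 12 14 11 8 10) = [0, 9, 6, 16, 4, 18, 2, 7, 10, 1, 3, 8, 14, 12, 11, 15, 17, 5, 13]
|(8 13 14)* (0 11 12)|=3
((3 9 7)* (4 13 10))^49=(3 9 7)(4 13 10)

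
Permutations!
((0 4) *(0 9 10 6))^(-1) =((0 4 9 10 6))^(-1) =(0 6 10 9 4)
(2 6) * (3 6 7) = (2 7 3 6) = [0, 1, 7, 6, 4, 5, 2, 3]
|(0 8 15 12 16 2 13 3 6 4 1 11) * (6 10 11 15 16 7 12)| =|(0 8 16 2 13 3 10 11)(1 15 6 4)(7 12)| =8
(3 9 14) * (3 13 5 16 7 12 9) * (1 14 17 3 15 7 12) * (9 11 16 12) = (1 14 13 5 12 11 16 9 17 3 15 7) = [0, 14, 2, 15, 4, 12, 6, 1, 8, 17, 10, 16, 11, 5, 13, 7, 9, 3]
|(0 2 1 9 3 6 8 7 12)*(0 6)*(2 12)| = |(0 12 6 8 7 2 1 9 3)| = 9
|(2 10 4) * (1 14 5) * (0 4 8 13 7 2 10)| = |(0 4 10 8 13 7 2)(1 14 5)| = 21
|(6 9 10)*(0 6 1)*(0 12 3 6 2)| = 6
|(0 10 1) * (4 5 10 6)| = |(0 6 4 5 10 1)| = 6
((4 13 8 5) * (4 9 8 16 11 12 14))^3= (4 11)(12 13)(14 16)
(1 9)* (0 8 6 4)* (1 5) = (0 8 6 4)(1 9 5) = [8, 9, 2, 3, 0, 1, 4, 7, 6, 5]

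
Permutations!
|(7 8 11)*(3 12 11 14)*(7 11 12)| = 4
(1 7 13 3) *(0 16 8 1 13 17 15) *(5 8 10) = (0 16 10 5 8 1 7 17 15)(3 13) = [16, 7, 2, 13, 4, 8, 6, 17, 1, 9, 5, 11, 12, 3, 14, 0, 10, 15]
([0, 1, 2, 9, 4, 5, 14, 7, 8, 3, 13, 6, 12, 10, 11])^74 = [0, 1, 2, 3, 4, 5, 11, 7, 8, 9, 10, 14, 12, 13, 6]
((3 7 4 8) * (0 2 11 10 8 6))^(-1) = ((0 2 11 10 8 3 7 4 6))^(-1) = (0 6 4 7 3 8 10 11 2)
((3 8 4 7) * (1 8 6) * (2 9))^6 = ((1 8 4 7 3 6)(2 9))^6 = (9)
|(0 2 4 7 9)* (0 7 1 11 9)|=|(0 2 4 1 11 9 7)|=7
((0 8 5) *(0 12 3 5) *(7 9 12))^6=((0 8)(3 5 7 9 12))^6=(3 5 7 9 12)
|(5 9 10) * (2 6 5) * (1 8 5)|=|(1 8 5 9 10 2 6)|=7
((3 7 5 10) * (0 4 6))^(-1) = ((0 4 6)(3 7 5 10))^(-1) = (0 6 4)(3 10 5 7)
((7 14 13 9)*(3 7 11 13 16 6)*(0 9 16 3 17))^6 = (0 17 6 16 13 11 9)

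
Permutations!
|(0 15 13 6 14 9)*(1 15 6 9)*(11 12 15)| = |(0 6 14 1 11 12 15 13 9)| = 9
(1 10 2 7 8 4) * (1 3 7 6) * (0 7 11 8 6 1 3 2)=(0 7 6 3 11 8 4 2 1 10)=[7, 10, 1, 11, 2, 5, 3, 6, 4, 9, 0, 8]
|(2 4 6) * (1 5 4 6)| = |(1 5 4)(2 6)| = 6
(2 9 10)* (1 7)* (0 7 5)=(0 7 1 5)(2 9 10)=[7, 5, 9, 3, 4, 0, 6, 1, 8, 10, 2]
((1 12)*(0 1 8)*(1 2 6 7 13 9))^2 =(0 6 13 1 8 2 7 9 12)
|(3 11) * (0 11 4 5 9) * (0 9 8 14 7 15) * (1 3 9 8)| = |(0 11 9 8 14 7 15)(1 3 4 5)| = 28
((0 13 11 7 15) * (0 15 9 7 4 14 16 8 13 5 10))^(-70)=((0 5 10)(4 14 16 8 13 11)(7 9))^(-70)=(0 10 5)(4 16 13)(8 11 14)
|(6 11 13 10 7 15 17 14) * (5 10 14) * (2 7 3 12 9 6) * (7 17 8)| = 33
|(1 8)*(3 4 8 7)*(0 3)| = |(0 3 4 8 1 7)| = 6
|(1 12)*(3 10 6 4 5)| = |(1 12)(3 10 6 4 5)| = 10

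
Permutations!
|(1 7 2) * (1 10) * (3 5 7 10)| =4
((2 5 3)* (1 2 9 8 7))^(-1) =(1 7 8 9 3 5 2)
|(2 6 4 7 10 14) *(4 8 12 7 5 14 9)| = |(2 6 8 12 7 10 9 4 5 14)| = 10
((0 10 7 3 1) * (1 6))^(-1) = ((0 10 7 3 6 1))^(-1) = (0 1 6 3 7 10)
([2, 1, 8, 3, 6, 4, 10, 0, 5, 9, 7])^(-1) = [7, 1, 0, 3, 5, 8, 4, 10, 2, 9, 6]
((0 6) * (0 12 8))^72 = ((0 6 12 8))^72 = (12)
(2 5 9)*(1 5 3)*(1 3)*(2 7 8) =(1 5 9 7 8 2) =[0, 5, 1, 3, 4, 9, 6, 8, 2, 7]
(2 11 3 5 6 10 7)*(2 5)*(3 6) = (2 11 6 10 7 5 3) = [0, 1, 11, 2, 4, 3, 10, 5, 8, 9, 7, 6]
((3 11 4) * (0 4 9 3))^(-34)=(3 9 11)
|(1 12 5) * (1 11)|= 4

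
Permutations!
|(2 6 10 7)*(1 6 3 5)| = 7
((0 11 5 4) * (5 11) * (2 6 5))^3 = (11)(0 5 2 4 6)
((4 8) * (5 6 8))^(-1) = (4 8 6 5)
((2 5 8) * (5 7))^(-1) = ((2 7 5 8))^(-1) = (2 8 5 7)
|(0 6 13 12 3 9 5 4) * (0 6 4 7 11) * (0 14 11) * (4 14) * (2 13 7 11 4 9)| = 60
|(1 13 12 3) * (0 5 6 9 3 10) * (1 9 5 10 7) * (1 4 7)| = 6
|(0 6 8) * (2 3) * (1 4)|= 6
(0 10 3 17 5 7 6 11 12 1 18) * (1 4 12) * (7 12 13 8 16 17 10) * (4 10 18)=(0 7 6 11 1 4 13 8 16 17 5 12 10 3 18)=[7, 4, 2, 18, 13, 12, 11, 6, 16, 9, 3, 1, 10, 8, 14, 15, 17, 5, 0]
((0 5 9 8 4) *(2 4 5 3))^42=(9)(0 2)(3 4)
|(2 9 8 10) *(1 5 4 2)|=7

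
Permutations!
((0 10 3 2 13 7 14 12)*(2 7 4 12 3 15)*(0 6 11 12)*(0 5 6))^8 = ((0 10 15 2 13 4 5 6 11 12)(3 7 14))^8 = (0 11 5 13 15)(2 10 12 6 4)(3 14 7)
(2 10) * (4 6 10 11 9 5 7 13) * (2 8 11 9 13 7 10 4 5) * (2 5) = (2 9 5 10 8 11 13)(4 6) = [0, 1, 9, 3, 6, 10, 4, 7, 11, 5, 8, 13, 12, 2]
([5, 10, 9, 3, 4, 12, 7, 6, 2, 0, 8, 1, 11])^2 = (0 12 1 8 9 5 11 10 2)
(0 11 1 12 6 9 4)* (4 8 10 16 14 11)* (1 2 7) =(0 4)(1 12 6 9 8 10 16 14 11 2 7) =[4, 12, 7, 3, 0, 5, 9, 1, 10, 8, 16, 2, 6, 13, 11, 15, 14]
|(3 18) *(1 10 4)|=6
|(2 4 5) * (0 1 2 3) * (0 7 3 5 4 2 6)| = |(0 1 6)(3 7)| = 6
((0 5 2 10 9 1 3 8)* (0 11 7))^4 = (0 9 11 2 3)(1 7 10 8 5)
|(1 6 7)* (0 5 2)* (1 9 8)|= 15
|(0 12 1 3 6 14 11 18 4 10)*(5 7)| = |(0 12 1 3 6 14 11 18 4 10)(5 7)| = 10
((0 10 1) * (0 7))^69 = (0 10 1 7)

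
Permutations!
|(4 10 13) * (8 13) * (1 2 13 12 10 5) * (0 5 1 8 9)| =12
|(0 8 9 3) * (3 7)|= 5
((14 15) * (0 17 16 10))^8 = ((0 17 16 10)(14 15))^8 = (17)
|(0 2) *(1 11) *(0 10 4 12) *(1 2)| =|(0 1 11 2 10 4 12)| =7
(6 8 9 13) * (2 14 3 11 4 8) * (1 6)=(1 6 2 14 3 11 4 8 9 13)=[0, 6, 14, 11, 8, 5, 2, 7, 9, 13, 10, 4, 12, 1, 3]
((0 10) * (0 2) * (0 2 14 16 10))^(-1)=(10 16 14)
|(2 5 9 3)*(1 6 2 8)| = |(1 6 2 5 9 3 8)| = 7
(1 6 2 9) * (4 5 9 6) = (1 4 5 9)(2 6) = [0, 4, 6, 3, 5, 9, 2, 7, 8, 1]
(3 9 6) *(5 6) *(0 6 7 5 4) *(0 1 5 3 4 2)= [6, 5, 0, 9, 1, 7, 4, 3, 8, 2]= (0 6 4 1 5 7 3 9 2)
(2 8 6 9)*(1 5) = (1 5)(2 8 6 9) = [0, 5, 8, 3, 4, 1, 9, 7, 6, 2]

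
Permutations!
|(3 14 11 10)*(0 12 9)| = 12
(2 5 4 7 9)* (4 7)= (2 5 7 9)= [0, 1, 5, 3, 4, 7, 6, 9, 8, 2]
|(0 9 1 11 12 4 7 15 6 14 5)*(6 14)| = 10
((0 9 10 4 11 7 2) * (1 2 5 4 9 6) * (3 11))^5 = ((0 6 1 2)(3 11 7 5 4)(9 10))^5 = (11)(0 6 1 2)(9 10)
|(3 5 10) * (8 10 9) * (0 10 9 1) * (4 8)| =|(0 10 3 5 1)(4 8 9)| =15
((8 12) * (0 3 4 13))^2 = ((0 3 4 13)(8 12))^2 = (0 4)(3 13)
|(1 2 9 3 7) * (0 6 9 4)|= 8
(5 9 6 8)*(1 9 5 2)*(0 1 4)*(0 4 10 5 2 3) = (0 1 9 6 8 3)(2 10 5) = [1, 9, 10, 0, 4, 2, 8, 7, 3, 6, 5]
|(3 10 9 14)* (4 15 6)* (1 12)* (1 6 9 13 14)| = 12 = |(1 12 6 4 15 9)(3 10 13 14)|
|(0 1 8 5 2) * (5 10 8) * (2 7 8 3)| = |(0 1 5 7 8 10 3 2)| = 8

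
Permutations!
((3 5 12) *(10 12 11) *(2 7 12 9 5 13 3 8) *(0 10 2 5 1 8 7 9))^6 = ((0 10)(1 8 5 11 2 9)(3 13)(7 12))^6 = (13)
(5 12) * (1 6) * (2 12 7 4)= (1 6)(2 12 5 7 4)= [0, 6, 12, 3, 2, 7, 1, 4, 8, 9, 10, 11, 5]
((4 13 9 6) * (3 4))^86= ((3 4 13 9 6))^86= (3 4 13 9 6)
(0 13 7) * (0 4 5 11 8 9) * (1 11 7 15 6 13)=(0 1 11 8 9)(4 5 7)(6 13 15)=[1, 11, 2, 3, 5, 7, 13, 4, 9, 0, 10, 8, 12, 15, 14, 6]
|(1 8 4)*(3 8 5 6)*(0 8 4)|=|(0 8)(1 5 6 3 4)|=10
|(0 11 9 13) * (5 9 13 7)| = |(0 11 13)(5 9 7)| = 3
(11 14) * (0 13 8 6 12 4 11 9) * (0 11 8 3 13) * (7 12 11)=[0, 1, 2, 13, 8, 5, 11, 12, 6, 7, 10, 14, 4, 3, 9]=(3 13)(4 8 6 11 14 9 7 12)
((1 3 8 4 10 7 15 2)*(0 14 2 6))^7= ((0 14 2 1 3 8 4 10 7 15 6))^7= (0 10 1 6 4 2 15 8 14 7 3)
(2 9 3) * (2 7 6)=(2 9 3 7 6)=[0, 1, 9, 7, 4, 5, 2, 6, 8, 3]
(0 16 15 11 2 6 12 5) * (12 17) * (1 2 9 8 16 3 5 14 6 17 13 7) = (0 3 5)(1 2 17 12 14 6 13 7)(8 16 15 11 9) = [3, 2, 17, 5, 4, 0, 13, 1, 16, 8, 10, 9, 14, 7, 6, 11, 15, 12]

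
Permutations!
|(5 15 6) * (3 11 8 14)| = 12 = |(3 11 8 14)(5 15 6)|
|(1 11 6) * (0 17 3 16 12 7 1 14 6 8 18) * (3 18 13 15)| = 18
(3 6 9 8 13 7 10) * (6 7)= (3 7 10)(6 9 8 13)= [0, 1, 2, 7, 4, 5, 9, 10, 13, 8, 3, 11, 12, 6]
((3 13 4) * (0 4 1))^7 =(0 3 1 4 13)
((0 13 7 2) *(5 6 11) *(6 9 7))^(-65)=(0 2 7 9 5 11 6 13)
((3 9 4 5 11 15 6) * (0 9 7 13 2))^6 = ((0 9 4 5 11 15 6 3 7 13 2))^6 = (0 6 9 3 4 7 5 13 11 2 15)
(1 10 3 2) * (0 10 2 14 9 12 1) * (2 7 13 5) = (0 10 3 14 9 12 1 7 13 5 2) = [10, 7, 0, 14, 4, 2, 6, 13, 8, 12, 3, 11, 1, 5, 9]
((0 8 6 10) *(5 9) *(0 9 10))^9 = (10)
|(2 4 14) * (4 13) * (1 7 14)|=6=|(1 7 14 2 13 4)|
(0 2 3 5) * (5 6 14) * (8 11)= [2, 1, 3, 6, 4, 0, 14, 7, 11, 9, 10, 8, 12, 13, 5]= (0 2 3 6 14 5)(8 11)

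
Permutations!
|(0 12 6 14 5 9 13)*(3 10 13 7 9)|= |(0 12 6 14 5 3 10 13)(7 9)|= 8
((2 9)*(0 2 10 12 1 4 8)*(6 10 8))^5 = ((0 2 9 8)(1 4 6 10 12))^5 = (12)(0 2 9 8)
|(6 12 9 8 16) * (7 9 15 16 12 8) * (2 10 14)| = 30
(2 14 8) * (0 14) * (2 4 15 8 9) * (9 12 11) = (0 14 12 11 9 2)(4 15 8) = [14, 1, 0, 3, 15, 5, 6, 7, 4, 2, 10, 9, 11, 13, 12, 8]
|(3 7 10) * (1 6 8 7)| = 6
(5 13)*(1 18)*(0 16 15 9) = [16, 18, 2, 3, 4, 13, 6, 7, 8, 0, 10, 11, 12, 5, 14, 9, 15, 17, 1] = (0 16 15 9)(1 18)(5 13)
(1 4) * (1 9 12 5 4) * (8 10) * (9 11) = (4 11 9 12 5)(8 10) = [0, 1, 2, 3, 11, 4, 6, 7, 10, 12, 8, 9, 5]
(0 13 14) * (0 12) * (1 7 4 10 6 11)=(0 13 14 12)(1 7 4 10 6 11)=[13, 7, 2, 3, 10, 5, 11, 4, 8, 9, 6, 1, 0, 14, 12]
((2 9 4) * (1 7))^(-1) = (1 7)(2 4 9)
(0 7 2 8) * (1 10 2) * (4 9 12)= [7, 10, 8, 3, 9, 5, 6, 1, 0, 12, 2, 11, 4]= (0 7 1 10 2 8)(4 9 12)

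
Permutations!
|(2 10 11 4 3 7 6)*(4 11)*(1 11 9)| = 6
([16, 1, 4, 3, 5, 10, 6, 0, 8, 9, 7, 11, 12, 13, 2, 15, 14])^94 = [10, 1, 16, 3, 14, 2, 6, 5, 8, 9, 4, 11, 12, 13, 0, 15, 7]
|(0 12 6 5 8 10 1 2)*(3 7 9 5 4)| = 12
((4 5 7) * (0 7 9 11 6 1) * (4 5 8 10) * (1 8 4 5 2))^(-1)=((0 7 2 1)(5 9 11 6 8 10))^(-1)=(0 1 2 7)(5 10 8 6 11 9)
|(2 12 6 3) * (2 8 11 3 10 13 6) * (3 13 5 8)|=|(2 12)(5 8 11 13 6 10)|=6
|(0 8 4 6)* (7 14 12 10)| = 4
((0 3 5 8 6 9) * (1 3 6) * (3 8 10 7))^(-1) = (0 9 6)(1 8)(3 7 10 5)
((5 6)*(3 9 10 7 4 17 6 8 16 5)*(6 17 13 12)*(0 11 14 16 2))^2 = ((17)(0 11 14 16 5 8 2)(3 9 10 7 4 13 12 6))^2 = (17)(0 14 5 2 11 16 8)(3 10 4 12)(6 9 7 13)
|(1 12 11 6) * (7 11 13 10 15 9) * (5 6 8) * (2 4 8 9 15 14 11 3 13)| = 7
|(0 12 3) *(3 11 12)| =|(0 3)(11 12)| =2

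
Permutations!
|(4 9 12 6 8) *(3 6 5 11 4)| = |(3 6 8)(4 9 12 5 11)| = 15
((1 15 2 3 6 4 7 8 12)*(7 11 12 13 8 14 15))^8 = (1 11 6 2 14)(3 15 7 12 4)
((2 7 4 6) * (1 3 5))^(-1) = ((1 3 5)(2 7 4 6))^(-1) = (1 5 3)(2 6 4 7)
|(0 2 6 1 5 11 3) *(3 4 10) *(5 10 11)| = |(0 2 6 1 10 3)(4 11)| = 6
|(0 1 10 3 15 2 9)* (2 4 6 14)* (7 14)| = |(0 1 10 3 15 4 6 7 14 2 9)| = 11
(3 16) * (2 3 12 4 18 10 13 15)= (2 3 16 12 4 18 10 13 15)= [0, 1, 3, 16, 18, 5, 6, 7, 8, 9, 13, 11, 4, 15, 14, 2, 12, 17, 10]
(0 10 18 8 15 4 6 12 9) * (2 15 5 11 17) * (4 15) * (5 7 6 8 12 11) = (0 10 18 12 9)(2 4 8 7 6 11 17) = [10, 1, 4, 3, 8, 5, 11, 6, 7, 0, 18, 17, 9, 13, 14, 15, 16, 2, 12]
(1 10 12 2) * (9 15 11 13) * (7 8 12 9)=(1 10 9 15 11 13 7 8 12 2)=[0, 10, 1, 3, 4, 5, 6, 8, 12, 15, 9, 13, 2, 7, 14, 11]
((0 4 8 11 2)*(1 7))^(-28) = ((0 4 8 11 2)(1 7))^(-28) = (0 8 2 4 11)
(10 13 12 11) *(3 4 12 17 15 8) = (3 4 12 11 10 13 17 15 8) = [0, 1, 2, 4, 12, 5, 6, 7, 3, 9, 13, 10, 11, 17, 14, 8, 16, 15]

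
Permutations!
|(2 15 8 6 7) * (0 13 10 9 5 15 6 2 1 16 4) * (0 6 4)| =13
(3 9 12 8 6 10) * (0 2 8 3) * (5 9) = (0 2 8 6 10)(3 5 9 12) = [2, 1, 8, 5, 4, 9, 10, 7, 6, 12, 0, 11, 3]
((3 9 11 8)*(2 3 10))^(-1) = ((2 3 9 11 8 10))^(-1) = (2 10 8 11 9 3)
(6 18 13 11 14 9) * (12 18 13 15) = (6 13 11 14 9)(12 18 15) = [0, 1, 2, 3, 4, 5, 13, 7, 8, 6, 10, 14, 18, 11, 9, 12, 16, 17, 15]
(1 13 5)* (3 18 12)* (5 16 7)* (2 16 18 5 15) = (1 13 18 12 3 5)(2 16 7 15) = [0, 13, 16, 5, 4, 1, 6, 15, 8, 9, 10, 11, 3, 18, 14, 2, 7, 17, 12]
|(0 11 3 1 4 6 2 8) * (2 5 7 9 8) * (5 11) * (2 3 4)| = 15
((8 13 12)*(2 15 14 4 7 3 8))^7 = (2 13 3 4 15 12 8 7 14)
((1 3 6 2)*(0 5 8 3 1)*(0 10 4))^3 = (0 3 10 5 6 4 8 2)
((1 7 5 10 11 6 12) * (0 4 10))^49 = (0 6 5 11 7 10 1 4 12)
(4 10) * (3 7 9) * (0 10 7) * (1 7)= [10, 7, 2, 0, 1, 5, 6, 9, 8, 3, 4]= (0 10 4 1 7 9 3)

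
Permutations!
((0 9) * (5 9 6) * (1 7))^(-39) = (0 6 5 9)(1 7) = ((0 6 5 9)(1 7))^(-39)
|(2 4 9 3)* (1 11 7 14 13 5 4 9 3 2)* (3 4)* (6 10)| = |(1 11 7 14 13 5 3)(2 9)(6 10)| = 14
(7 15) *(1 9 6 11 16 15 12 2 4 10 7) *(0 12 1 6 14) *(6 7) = (0 12 2 4 10 6 11 16 15 7 1 9 14) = [12, 9, 4, 3, 10, 5, 11, 1, 8, 14, 6, 16, 2, 13, 0, 7, 15]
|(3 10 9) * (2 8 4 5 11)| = 15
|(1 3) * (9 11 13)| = 6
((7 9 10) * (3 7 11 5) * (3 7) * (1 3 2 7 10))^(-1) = ((1 3 2 7 9)(5 10 11))^(-1) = (1 9 7 2 3)(5 11 10)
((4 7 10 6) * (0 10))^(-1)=((0 10 6 4 7))^(-1)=(0 7 4 6 10)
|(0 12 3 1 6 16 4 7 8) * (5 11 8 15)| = 12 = |(0 12 3 1 6 16 4 7 15 5 11 8)|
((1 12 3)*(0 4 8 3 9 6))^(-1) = ((0 4 8 3 1 12 9 6))^(-1) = (0 6 9 12 1 3 8 4)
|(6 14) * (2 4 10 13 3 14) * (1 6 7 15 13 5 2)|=20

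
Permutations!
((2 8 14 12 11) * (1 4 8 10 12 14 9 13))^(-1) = ((14)(1 4 8 9 13)(2 10 12 11))^(-1) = (14)(1 13 9 8 4)(2 11 12 10)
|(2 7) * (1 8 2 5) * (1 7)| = |(1 8 2)(5 7)| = 6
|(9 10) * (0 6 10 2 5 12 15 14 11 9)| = |(0 6 10)(2 5 12 15 14 11 9)| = 21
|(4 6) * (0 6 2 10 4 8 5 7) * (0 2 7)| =|(0 6 8 5)(2 10 4 7)| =4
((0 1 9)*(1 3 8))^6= (0 3 8 1 9)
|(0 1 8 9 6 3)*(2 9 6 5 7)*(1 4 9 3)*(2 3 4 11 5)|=|(0 11 5 7 3)(1 8 6)(2 4 9)|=15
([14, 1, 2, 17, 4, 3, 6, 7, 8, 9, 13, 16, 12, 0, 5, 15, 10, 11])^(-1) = (0 13 10 16 11 17 3 5 14)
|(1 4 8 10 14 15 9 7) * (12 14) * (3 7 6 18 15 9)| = |(1 4 8 10 12 14 9 6 18 15 3 7)| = 12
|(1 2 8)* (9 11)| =6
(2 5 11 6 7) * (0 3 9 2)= [3, 1, 5, 9, 4, 11, 7, 0, 8, 2, 10, 6]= (0 3 9 2 5 11 6 7)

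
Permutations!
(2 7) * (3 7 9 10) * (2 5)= (2 9 10 3 7 5)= [0, 1, 9, 7, 4, 2, 6, 5, 8, 10, 3]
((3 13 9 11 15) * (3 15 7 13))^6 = ((15)(7 13 9 11))^6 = (15)(7 9)(11 13)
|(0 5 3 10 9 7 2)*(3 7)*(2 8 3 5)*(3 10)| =10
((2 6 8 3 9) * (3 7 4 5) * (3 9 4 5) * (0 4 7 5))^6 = (0 3)(2 6 8 5 9)(4 7)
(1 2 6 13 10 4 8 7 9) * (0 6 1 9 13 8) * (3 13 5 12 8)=(0 6 3 13 10 4)(1 2)(5 12 8 7)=[6, 2, 1, 13, 0, 12, 3, 5, 7, 9, 4, 11, 8, 10]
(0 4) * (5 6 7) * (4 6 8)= (0 6 7 5 8 4)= [6, 1, 2, 3, 0, 8, 7, 5, 4]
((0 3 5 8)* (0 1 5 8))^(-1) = ((0 3 8 1 5))^(-1) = (0 5 1 8 3)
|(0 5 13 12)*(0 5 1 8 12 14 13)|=|(0 1 8 12 5)(13 14)|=10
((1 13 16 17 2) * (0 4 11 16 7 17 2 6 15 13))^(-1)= (0 1 2 16 11 4)(6 17 7 13 15)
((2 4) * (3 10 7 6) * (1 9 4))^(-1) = (1 2 4 9)(3 6 7 10)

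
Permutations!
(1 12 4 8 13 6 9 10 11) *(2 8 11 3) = (1 12 4 11)(2 8 13 6 9 10 3) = [0, 12, 8, 2, 11, 5, 9, 7, 13, 10, 3, 1, 4, 6]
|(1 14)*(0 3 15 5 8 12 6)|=|(0 3 15 5 8 12 6)(1 14)|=14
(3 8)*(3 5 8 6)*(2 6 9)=(2 6 3 9)(5 8)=[0, 1, 6, 9, 4, 8, 3, 7, 5, 2]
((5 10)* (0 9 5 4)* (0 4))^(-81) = (0 10 5 9)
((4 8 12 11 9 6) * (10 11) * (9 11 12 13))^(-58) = (4 13 6 8 9)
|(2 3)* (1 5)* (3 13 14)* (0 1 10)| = 4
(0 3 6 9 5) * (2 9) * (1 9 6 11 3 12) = [12, 9, 6, 11, 4, 0, 2, 7, 8, 5, 10, 3, 1] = (0 12 1 9 5)(2 6)(3 11)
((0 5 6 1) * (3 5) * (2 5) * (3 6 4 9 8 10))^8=((0 6 1)(2 5 4 9 8 10 3))^8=(0 1 6)(2 5 4 9 8 10 3)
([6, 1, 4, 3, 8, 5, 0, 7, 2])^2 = (2 8 4)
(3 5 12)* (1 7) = (1 7)(3 5 12) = [0, 7, 2, 5, 4, 12, 6, 1, 8, 9, 10, 11, 3]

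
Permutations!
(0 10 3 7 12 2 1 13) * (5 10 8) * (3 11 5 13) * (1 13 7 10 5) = (0 8 7 12 2 13)(1 3 10 11) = [8, 3, 13, 10, 4, 5, 6, 12, 7, 9, 11, 1, 2, 0]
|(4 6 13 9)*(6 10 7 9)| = 4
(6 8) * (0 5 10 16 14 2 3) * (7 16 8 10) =(0 5 7 16 14 2 3)(6 10 8) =[5, 1, 3, 0, 4, 7, 10, 16, 6, 9, 8, 11, 12, 13, 2, 15, 14]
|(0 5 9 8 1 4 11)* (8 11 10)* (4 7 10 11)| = 20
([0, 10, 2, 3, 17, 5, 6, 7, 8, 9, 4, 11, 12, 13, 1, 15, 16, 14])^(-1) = [0, 14, 2, 3, 10, 5, 6, 7, 8, 9, 1, 11, 12, 13, 17, 15, 16, 4]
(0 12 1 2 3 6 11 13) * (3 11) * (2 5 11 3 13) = (0 12 1 5 11 2 3 6 13) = [12, 5, 3, 6, 4, 11, 13, 7, 8, 9, 10, 2, 1, 0]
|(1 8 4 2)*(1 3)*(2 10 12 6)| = 8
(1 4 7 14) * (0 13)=(0 13)(1 4 7 14)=[13, 4, 2, 3, 7, 5, 6, 14, 8, 9, 10, 11, 12, 0, 1]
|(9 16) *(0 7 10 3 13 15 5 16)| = |(0 7 10 3 13 15 5 16 9)| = 9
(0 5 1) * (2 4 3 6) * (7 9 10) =(0 5 1)(2 4 3 6)(7 9 10) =[5, 0, 4, 6, 3, 1, 2, 9, 8, 10, 7]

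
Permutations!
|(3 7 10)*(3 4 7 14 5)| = |(3 14 5)(4 7 10)| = 3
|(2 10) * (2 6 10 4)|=2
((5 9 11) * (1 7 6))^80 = ((1 7 6)(5 9 11))^80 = (1 6 7)(5 11 9)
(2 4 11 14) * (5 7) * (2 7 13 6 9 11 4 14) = (2 14 7 5 13 6 9 11) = [0, 1, 14, 3, 4, 13, 9, 5, 8, 11, 10, 2, 12, 6, 7]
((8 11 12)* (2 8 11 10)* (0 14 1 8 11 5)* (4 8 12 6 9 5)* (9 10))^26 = ((0 14 1 12 4 8 9 5)(2 11 6 10))^26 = (0 1 4 9)(2 6)(5 14 12 8)(10 11)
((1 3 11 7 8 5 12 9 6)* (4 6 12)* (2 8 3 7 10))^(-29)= (1 7 3 11 10 2 8 5 4 6)(9 12)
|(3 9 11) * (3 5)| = |(3 9 11 5)| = 4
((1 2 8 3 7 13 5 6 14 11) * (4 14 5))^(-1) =((1 2 8 3 7 13 4 14 11)(5 6))^(-1) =(1 11 14 4 13 7 3 8 2)(5 6)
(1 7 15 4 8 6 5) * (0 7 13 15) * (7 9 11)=(0 9 11 7)(1 13 15 4 8 6 5)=[9, 13, 2, 3, 8, 1, 5, 0, 6, 11, 10, 7, 12, 15, 14, 4]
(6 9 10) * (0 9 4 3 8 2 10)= (0 9)(2 10 6 4 3 8)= [9, 1, 10, 8, 3, 5, 4, 7, 2, 0, 6]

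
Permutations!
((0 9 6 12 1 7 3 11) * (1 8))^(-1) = (0 11 3 7 1 8 12 6 9)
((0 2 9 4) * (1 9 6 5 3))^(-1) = ((0 2 6 5 3 1 9 4))^(-1) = (0 4 9 1 3 5 6 2)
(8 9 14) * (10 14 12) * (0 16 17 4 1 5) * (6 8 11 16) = [6, 5, 2, 3, 1, 0, 8, 7, 9, 12, 14, 16, 10, 13, 11, 15, 17, 4] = (0 6 8 9 12 10 14 11 16 17 4 1 5)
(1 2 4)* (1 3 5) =(1 2 4 3 5) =[0, 2, 4, 5, 3, 1]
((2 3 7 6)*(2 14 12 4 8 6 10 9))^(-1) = ((2 3 7 10 9)(4 8 6 14 12))^(-1) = (2 9 10 7 3)(4 12 14 6 8)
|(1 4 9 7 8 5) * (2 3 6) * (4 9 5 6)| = 9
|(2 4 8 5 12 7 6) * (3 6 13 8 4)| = 15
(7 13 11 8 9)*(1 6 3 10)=(1 6 3 10)(7 13 11 8 9)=[0, 6, 2, 10, 4, 5, 3, 13, 9, 7, 1, 8, 12, 11]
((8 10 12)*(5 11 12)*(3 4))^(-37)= ((3 4)(5 11 12 8 10))^(-37)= (3 4)(5 8 11 10 12)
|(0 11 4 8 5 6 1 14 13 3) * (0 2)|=|(0 11 4 8 5 6 1 14 13 3 2)|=11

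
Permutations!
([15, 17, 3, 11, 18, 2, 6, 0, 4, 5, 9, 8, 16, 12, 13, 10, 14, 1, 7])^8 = [8, 1, 15, 10, 2, 0, 6, 11, 5, 7, 18, 9, 12, 13, 14, 4, 16, 17, 3]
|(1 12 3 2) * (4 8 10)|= 12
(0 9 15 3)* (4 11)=[9, 1, 2, 0, 11, 5, 6, 7, 8, 15, 10, 4, 12, 13, 14, 3]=(0 9 15 3)(4 11)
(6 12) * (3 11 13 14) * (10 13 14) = (3 11 14)(6 12)(10 13) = [0, 1, 2, 11, 4, 5, 12, 7, 8, 9, 13, 14, 6, 10, 3]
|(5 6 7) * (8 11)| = 6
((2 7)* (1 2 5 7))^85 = (1 2)(5 7)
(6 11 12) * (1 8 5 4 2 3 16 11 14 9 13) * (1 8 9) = (1 9 13 8 5 4 2 3 16 11 12 6 14) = [0, 9, 3, 16, 2, 4, 14, 7, 5, 13, 10, 12, 6, 8, 1, 15, 11]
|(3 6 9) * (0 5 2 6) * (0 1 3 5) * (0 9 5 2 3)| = 7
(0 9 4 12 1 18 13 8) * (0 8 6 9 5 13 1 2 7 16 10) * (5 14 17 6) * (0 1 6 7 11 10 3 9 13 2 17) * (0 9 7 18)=(0 14 9 4 12 17 18 6 13 5 2 11 10 1)(3 7 16)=[14, 0, 11, 7, 12, 2, 13, 16, 8, 4, 1, 10, 17, 5, 9, 15, 3, 18, 6]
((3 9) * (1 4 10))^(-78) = ((1 4 10)(3 9))^(-78) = (10)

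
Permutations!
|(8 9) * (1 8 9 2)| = |(9)(1 8 2)| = 3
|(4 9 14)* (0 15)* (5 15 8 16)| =15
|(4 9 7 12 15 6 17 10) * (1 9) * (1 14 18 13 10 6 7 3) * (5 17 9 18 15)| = 14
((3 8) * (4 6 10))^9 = (10)(3 8)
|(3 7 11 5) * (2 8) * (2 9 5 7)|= 10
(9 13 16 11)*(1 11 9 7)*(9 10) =[0, 11, 2, 3, 4, 5, 6, 1, 8, 13, 9, 7, 12, 16, 14, 15, 10] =(1 11 7)(9 13 16 10)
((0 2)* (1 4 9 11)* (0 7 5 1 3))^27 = ((0 2 7 5 1 4 9 11 3))^27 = (11)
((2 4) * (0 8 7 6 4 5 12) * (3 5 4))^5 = ((0 8 7 6 3 5 12)(2 4))^5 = (0 5 6 8 12 3 7)(2 4)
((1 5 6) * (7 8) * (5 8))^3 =(1 5 8 6 7)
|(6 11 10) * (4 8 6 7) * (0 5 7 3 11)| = |(0 5 7 4 8 6)(3 11 10)| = 6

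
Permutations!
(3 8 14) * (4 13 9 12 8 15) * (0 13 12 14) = (0 13 9 14 3 15 4 12 8) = [13, 1, 2, 15, 12, 5, 6, 7, 0, 14, 10, 11, 8, 9, 3, 4]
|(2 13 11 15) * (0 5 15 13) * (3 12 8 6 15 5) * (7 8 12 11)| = |(0 3 11 13 7 8 6 15 2)| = 9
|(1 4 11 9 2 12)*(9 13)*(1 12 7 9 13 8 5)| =|(13)(1 4 11 8 5)(2 7 9)| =15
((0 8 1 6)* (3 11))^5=(0 8 1 6)(3 11)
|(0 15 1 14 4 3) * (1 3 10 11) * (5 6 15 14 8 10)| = 28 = |(0 14 4 5 6 15 3)(1 8 10 11)|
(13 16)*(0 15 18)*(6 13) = (0 15 18)(6 13 16) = [15, 1, 2, 3, 4, 5, 13, 7, 8, 9, 10, 11, 12, 16, 14, 18, 6, 17, 0]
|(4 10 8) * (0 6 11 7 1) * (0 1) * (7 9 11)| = 6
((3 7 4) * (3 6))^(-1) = ((3 7 4 6))^(-1) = (3 6 4 7)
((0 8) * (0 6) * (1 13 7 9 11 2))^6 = (13)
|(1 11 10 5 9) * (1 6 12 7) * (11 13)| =|(1 13 11 10 5 9 6 12 7)| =9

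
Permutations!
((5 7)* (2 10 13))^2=((2 10 13)(5 7))^2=(2 13 10)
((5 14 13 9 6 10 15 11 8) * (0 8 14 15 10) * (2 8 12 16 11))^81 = (0 12 16 11 14 13 9 6)(2 8 5 15)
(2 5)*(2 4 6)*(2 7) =(2 5 4 6 7) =[0, 1, 5, 3, 6, 4, 7, 2]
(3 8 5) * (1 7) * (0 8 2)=(0 8 5 3 2)(1 7)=[8, 7, 0, 2, 4, 3, 6, 1, 5]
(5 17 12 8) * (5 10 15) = (5 17 12 8 10 15) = [0, 1, 2, 3, 4, 17, 6, 7, 10, 9, 15, 11, 8, 13, 14, 5, 16, 12]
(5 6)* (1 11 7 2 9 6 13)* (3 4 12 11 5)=[0, 5, 9, 4, 12, 13, 3, 2, 8, 6, 10, 7, 11, 1]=(1 5 13)(2 9 6 3 4 12 11 7)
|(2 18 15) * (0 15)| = 4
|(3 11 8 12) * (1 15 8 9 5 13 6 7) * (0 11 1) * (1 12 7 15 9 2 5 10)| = 18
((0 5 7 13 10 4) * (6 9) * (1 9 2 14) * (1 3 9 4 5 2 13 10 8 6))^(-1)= (0 4 1 9 3 14 2)(5 10 7)(6 8 13)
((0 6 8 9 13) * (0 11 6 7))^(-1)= ((0 7)(6 8 9 13 11))^(-1)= (0 7)(6 11 13 9 8)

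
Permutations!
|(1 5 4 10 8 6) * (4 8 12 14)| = |(1 5 8 6)(4 10 12 14)| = 4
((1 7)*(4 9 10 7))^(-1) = ((1 4 9 10 7))^(-1) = (1 7 10 9 4)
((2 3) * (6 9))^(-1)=((2 3)(6 9))^(-1)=(2 3)(6 9)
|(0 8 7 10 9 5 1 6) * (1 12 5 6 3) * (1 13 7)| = 18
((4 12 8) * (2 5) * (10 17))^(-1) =((2 5)(4 12 8)(10 17))^(-1) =(2 5)(4 8 12)(10 17)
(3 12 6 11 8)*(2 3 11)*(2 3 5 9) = (2 5 9)(3 12 6)(8 11) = [0, 1, 5, 12, 4, 9, 3, 7, 11, 2, 10, 8, 6]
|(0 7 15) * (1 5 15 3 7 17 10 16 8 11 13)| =10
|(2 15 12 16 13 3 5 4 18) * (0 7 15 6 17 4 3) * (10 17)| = |(0 7 15 12 16 13)(2 6 10 17 4 18)(3 5)| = 6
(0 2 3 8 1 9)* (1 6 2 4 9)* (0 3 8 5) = (0 4 9 3 5)(2 8 6) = [4, 1, 8, 5, 9, 0, 2, 7, 6, 3]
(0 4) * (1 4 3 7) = (0 3 7 1 4) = [3, 4, 2, 7, 0, 5, 6, 1]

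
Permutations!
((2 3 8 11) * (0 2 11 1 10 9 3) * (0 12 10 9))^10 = (0 12)(1 3)(2 10)(8 9)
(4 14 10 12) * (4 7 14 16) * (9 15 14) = (4 16)(7 9 15 14 10 12) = [0, 1, 2, 3, 16, 5, 6, 9, 8, 15, 12, 11, 7, 13, 10, 14, 4]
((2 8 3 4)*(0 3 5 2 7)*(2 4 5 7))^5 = (0 8 4 3 7 2 5)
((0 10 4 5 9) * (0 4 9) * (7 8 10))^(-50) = (0 5 4 9 10 8 7)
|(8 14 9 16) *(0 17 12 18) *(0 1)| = 20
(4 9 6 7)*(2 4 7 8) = (2 4 9 6 8) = [0, 1, 4, 3, 9, 5, 8, 7, 2, 6]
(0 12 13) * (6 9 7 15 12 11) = (0 11 6 9 7 15 12 13) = [11, 1, 2, 3, 4, 5, 9, 15, 8, 7, 10, 6, 13, 0, 14, 12]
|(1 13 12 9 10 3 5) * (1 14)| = |(1 13 12 9 10 3 5 14)| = 8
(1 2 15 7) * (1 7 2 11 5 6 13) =(1 11 5 6 13)(2 15) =[0, 11, 15, 3, 4, 6, 13, 7, 8, 9, 10, 5, 12, 1, 14, 2]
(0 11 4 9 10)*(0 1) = (0 11 4 9 10 1) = [11, 0, 2, 3, 9, 5, 6, 7, 8, 10, 1, 4]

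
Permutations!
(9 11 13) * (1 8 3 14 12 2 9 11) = [0, 8, 9, 14, 4, 5, 6, 7, 3, 1, 10, 13, 2, 11, 12] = (1 8 3 14 12 2 9)(11 13)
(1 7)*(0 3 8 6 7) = (0 3 8 6 7 1) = [3, 0, 2, 8, 4, 5, 7, 1, 6]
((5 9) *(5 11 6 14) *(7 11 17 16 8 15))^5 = ((5 9 17 16 8 15 7 11 6 14))^5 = (5 15)(6 16)(7 9)(8 14)(11 17)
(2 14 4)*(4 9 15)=[0, 1, 14, 3, 2, 5, 6, 7, 8, 15, 10, 11, 12, 13, 9, 4]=(2 14 9 15 4)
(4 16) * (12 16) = [0, 1, 2, 3, 12, 5, 6, 7, 8, 9, 10, 11, 16, 13, 14, 15, 4] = (4 12 16)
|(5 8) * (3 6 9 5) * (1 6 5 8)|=|(1 6 9 8 3 5)|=6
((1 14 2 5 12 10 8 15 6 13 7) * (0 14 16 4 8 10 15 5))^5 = (0 2 14)(1 12)(4 6)(5 7)(8 13)(15 16)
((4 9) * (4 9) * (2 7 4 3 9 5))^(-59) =((2 7 4 3 9 5))^(-59) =(2 7 4 3 9 5)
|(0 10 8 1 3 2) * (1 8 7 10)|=|(0 1 3 2)(7 10)|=4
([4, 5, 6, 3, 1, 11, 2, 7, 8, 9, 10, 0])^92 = (0 1 11 4 5)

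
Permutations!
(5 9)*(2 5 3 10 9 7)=[0, 1, 5, 10, 4, 7, 6, 2, 8, 3, 9]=(2 5 7)(3 10 9)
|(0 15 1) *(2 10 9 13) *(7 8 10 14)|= 21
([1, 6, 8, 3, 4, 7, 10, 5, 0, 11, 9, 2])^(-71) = (0 1 6 10 9 11 2 8)(5 7)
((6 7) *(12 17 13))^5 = (6 7)(12 13 17)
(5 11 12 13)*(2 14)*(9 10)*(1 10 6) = (1 10 9 6)(2 14)(5 11 12 13) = [0, 10, 14, 3, 4, 11, 1, 7, 8, 6, 9, 12, 13, 5, 2]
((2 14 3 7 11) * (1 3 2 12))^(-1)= ((1 3 7 11 12)(2 14))^(-1)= (1 12 11 7 3)(2 14)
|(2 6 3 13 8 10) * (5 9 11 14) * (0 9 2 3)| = 28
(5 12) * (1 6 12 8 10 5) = [0, 6, 2, 3, 4, 8, 12, 7, 10, 9, 5, 11, 1] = (1 6 12)(5 8 10)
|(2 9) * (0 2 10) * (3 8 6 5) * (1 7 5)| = |(0 2 9 10)(1 7 5 3 8 6)| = 12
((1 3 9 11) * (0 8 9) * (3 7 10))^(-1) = ((0 8 9 11 1 7 10 3))^(-1) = (0 3 10 7 1 11 9 8)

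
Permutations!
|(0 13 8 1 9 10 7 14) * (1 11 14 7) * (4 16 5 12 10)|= |(0 13 8 11 14)(1 9 4 16 5 12 10)|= 35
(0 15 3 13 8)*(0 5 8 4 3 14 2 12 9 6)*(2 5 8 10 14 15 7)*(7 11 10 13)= [11, 1, 12, 7, 3, 13, 0, 2, 8, 6, 14, 10, 9, 4, 5, 15]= (15)(0 11 10 14 5 13 4 3 7 2 12 9 6)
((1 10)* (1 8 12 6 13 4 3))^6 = ((1 10 8 12 6 13 4 3))^6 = (1 4 6 8)(3 13 12 10)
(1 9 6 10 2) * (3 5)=(1 9 6 10 2)(3 5)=[0, 9, 1, 5, 4, 3, 10, 7, 8, 6, 2]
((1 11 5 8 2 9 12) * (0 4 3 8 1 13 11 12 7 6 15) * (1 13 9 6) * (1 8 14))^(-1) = (0 15 6 2 8 7 9 12 1 14 3 4)(5 11 13)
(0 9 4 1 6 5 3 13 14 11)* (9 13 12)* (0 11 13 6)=(0 6 5 3 12 9 4 1)(13 14)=[6, 0, 2, 12, 1, 3, 5, 7, 8, 4, 10, 11, 9, 14, 13]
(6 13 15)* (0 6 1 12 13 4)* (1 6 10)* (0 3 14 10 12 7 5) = (0 12 13 15 6 4 3 14 10 1 7 5) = [12, 7, 2, 14, 3, 0, 4, 5, 8, 9, 1, 11, 13, 15, 10, 6]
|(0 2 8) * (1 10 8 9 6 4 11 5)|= 10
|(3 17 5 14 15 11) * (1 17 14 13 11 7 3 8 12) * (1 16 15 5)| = 10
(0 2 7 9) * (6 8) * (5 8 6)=(0 2 7 9)(5 8)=[2, 1, 7, 3, 4, 8, 6, 9, 5, 0]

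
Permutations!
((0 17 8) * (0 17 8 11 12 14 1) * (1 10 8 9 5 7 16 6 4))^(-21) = ((0 9 5 7 16 6 4 1)(8 17 11 12 14 10))^(-21) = (0 7 4 9 16 1 5 6)(8 12)(10 11)(14 17)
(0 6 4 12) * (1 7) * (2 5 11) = (0 6 4 12)(1 7)(2 5 11) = [6, 7, 5, 3, 12, 11, 4, 1, 8, 9, 10, 2, 0]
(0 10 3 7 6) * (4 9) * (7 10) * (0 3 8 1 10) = (0 7 6 3)(1 10 8)(4 9) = [7, 10, 2, 0, 9, 5, 3, 6, 1, 4, 8]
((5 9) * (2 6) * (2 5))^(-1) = ((2 6 5 9))^(-1) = (2 9 5 6)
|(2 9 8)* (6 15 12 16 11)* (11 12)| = |(2 9 8)(6 15 11)(12 16)| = 6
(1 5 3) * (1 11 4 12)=(1 5 3 11 4 12)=[0, 5, 2, 11, 12, 3, 6, 7, 8, 9, 10, 4, 1]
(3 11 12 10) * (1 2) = (1 2)(3 11 12 10) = [0, 2, 1, 11, 4, 5, 6, 7, 8, 9, 3, 12, 10]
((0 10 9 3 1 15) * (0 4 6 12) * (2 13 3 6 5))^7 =(15)(0 9 12 10 6)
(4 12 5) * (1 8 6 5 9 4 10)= (1 8 6 5 10)(4 12 9)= [0, 8, 2, 3, 12, 10, 5, 7, 6, 4, 1, 11, 9]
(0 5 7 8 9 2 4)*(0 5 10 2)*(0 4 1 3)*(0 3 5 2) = (0 10)(1 5 7 8 9 4 2) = [10, 5, 1, 3, 2, 7, 6, 8, 9, 4, 0]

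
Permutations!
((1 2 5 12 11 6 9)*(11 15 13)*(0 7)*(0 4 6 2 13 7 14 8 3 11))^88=(0 1 6 7 12 2 3 14 13 9 4 15 5 11 8)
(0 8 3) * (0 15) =(0 8 3 15) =[8, 1, 2, 15, 4, 5, 6, 7, 3, 9, 10, 11, 12, 13, 14, 0]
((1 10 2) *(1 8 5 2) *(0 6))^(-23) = ((0 6)(1 10)(2 8 5))^(-23) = (0 6)(1 10)(2 8 5)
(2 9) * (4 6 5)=(2 9)(4 6 5)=[0, 1, 9, 3, 6, 4, 5, 7, 8, 2]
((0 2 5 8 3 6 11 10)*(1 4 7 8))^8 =(0 6 7 5 10 3 4 2 11 8 1)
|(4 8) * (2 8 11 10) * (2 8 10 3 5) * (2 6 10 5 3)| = 7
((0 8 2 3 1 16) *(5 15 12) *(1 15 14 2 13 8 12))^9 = (16)(8 13)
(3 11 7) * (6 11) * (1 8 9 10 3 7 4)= (1 8 9 10 3 6 11 4)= [0, 8, 2, 6, 1, 5, 11, 7, 9, 10, 3, 4]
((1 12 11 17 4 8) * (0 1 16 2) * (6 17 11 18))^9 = ((0 1 12 18 6 17 4 8 16 2))^9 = (0 2 16 8 4 17 6 18 12 1)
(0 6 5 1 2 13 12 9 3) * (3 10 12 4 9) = (0 6 5 1 2 13 4 9 10 12 3) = [6, 2, 13, 0, 9, 1, 5, 7, 8, 10, 12, 11, 3, 4]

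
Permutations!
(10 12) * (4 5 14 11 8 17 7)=(4 5 14 11 8 17 7)(10 12)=[0, 1, 2, 3, 5, 14, 6, 4, 17, 9, 12, 8, 10, 13, 11, 15, 16, 7]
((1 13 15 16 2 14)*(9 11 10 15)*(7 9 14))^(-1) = (1 14 13)(2 16 15 10 11 9 7)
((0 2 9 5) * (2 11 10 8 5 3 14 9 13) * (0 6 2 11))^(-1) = ((2 13 11 10 8 5 6)(3 14 9))^(-1) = (2 6 5 8 10 11 13)(3 9 14)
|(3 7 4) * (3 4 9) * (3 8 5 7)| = 4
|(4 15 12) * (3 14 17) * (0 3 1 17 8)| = |(0 3 14 8)(1 17)(4 15 12)| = 12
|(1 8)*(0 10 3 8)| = |(0 10 3 8 1)| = 5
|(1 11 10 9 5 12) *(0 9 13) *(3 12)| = 9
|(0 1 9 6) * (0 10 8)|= 6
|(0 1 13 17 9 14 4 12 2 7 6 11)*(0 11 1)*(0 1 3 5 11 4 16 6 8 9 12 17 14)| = |(0 1 13 14 16 6 3 5 11 4 17 12 2 7 8 9)| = 16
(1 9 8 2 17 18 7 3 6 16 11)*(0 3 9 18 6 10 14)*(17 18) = (0 3 10 14)(1 17 6 16 11)(2 18 7 9 8) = [3, 17, 18, 10, 4, 5, 16, 9, 2, 8, 14, 1, 12, 13, 0, 15, 11, 6, 7]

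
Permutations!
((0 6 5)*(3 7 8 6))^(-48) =(8)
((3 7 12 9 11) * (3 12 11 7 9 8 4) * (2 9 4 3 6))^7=(2 4 8 11 9 6 3 12 7)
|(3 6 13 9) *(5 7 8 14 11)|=20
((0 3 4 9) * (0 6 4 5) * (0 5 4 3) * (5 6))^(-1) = ((3 4 9 5 6))^(-1) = (3 6 5 9 4)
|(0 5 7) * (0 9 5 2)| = |(0 2)(5 7 9)| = 6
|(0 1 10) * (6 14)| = 6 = |(0 1 10)(6 14)|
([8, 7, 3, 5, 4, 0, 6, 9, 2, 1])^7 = (0 2 5 8 3)(1 7 9)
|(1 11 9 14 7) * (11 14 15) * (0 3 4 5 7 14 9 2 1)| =5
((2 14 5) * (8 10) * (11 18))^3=(8 10)(11 18)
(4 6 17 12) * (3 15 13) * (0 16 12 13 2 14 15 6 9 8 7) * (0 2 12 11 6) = [16, 1, 14, 0, 9, 5, 17, 2, 7, 8, 10, 6, 4, 3, 15, 12, 11, 13] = (0 16 11 6 17 13 3)(2 14 15 12 4 9 8 7)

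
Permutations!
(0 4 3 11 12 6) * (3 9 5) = (0 4 9 5 3 11 12 6) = [4, 1, 2, 11, 9, 3, 0, 7, 8, 5, 10, 12, 6]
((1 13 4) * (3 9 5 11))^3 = (13)(3 11 5 9)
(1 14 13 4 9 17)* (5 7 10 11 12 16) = (1 14 13 4 9 17)(5 7 10 11 12 16) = [0, 14, 2, 3, 9, 7, 6, 10, 8, 17, 11, 12, 16, 4, 13, 15, 5, 1]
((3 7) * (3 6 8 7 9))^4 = ((3 9)(6 8 7))^4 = (9)(6 8 7)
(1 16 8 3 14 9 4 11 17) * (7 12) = (1 16 8 3 14 9 4 11 17)(7 12) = [0, 16, 2, 14, 11, 5, 6, 12, 3, 4, 10, 17, 7, 13, 9, 15, 8, 1]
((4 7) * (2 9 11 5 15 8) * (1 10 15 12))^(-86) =((1 10 15 8 2 9 11 5 12)(4 7))^(-86) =(1 2 12 8 5 15 11 10 9)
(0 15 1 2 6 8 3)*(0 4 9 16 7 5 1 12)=(0 15 12)(1 2 6 8 3 4 9 16 7 5)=[15, 2, 6, 4, 9, 1, 8, 5, 3, 16, 10, 11, 0, 13, 14, 12, 7]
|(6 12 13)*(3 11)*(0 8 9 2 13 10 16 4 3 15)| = 13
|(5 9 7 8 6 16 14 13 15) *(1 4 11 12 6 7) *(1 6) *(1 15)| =22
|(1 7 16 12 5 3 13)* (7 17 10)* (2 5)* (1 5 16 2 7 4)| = 12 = |(1 17 10 4)(2 16 12 7)(3 13 5)|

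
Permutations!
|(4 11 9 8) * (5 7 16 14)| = 4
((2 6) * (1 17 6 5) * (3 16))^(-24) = ((1 17 6 2 5)(3 16))^(-24) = (1 17 6 2 5)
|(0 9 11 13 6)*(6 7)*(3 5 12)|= |(0 9 11 13 7 6)(3 5 12)|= 6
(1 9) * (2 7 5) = [0, 9, 7, 3, 4, 2, 6, 5, 8, 1] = (1 9)(2 7 5)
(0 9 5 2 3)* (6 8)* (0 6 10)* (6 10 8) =(0 9 5 2 3 10) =[9, 1, 3, 10, 4, 2, 6, 7, 8, 5, 0]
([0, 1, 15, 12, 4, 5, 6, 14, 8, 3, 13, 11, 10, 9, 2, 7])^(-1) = [0, 1, 14, 9, 4, 5, 6, 15, 8, 13, 12, 11, 3, 10, 7, 2]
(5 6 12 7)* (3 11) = (3 11)(5 6 12 7) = [0, 1, 2, 11, 4, 6, 12, 5, 8, 9, 10, 3, 7]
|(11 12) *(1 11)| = |(1 11 12)| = 3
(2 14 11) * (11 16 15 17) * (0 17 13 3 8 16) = (0 17 11 2 14)(3 8 16 15 13) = [17, 1, 14, 8, 4, 5, 6, 7, 16, 9, 10, 2, 12, 3, 0, 13, 15, 11]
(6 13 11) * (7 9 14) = (6 13 11)(7 9 14) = [0, 1, 2, 3, 4, 5, 13, 9, 8, 14, 10, 6, 12, 11, 7]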